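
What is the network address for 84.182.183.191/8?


IP:   01010100.10110110.10110111.10111111
Mask: 11111111.00000000.00000000.00000000
AND operation:
Net:  01010100.00000000.00000000.00000000
Network: 84.0.0.0/8


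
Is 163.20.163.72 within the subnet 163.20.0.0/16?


Subnet network: 163.20.0.0
Test IP AND mask: 163.20.0.0
Yes, 163.20.163.72 is in 163.20.0.0/16


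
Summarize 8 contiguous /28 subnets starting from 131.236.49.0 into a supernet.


Original prefix: /28
Number of subnets: 8 = 2^3
New prefix = 28 - 3 = 25
Supernet: 131.236.49.0/25


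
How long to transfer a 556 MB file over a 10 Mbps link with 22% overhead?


Effective throughput = 10 * (1 - 22/100) = 7.8 Mbps
File size in Mb = 556 * 8 = 4448 Mb
Time = 4448 / 7.8
Time = 570.2564 seconds


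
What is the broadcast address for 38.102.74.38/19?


Network: 38.102.64.0/19
Host bits = 13
Set all host bits to 1:
Broadcast: 38.102.95.255


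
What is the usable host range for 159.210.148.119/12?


Network: 159.208.0.0
Broadcast: 159.223.255.255
First usable = network + 1
Last usable = broadcast - 1
Range: 159.208.0.1 to 159.223.255.254


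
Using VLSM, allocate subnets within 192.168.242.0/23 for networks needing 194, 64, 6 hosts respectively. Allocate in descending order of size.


194 hosts -> /24 (254 usable): 192.168.242.0/24
64 hosts -> /25 (126 usable): 192.168.243.0/25
6 hosts -> /29 (6 usable): 192.168.243.128/29
Allocation: 192.168.242.0/24 (194 hosts, 254 usable); 192.168.243.0/25 (64 hosts, 126 usable); 192.168.243.128/29 (6 hosts, 6 usable)


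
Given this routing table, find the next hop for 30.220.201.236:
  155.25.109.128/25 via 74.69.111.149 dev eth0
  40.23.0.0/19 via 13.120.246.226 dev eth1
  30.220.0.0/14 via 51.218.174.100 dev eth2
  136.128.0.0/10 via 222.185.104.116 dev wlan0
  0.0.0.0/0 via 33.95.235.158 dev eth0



Longest prefix match for 30.220.201.236:
  /25 155.25.109.128: no
  /19 40.23.0.0: no
  /14 30.220.0.0: MATCH
  /10 136.128.0.0: no
  /0 0.0.0.0: MATCH
Selected: next-hop 51.218.174.100 via eth2 (matched /14)


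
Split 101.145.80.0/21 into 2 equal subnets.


New prefix = 21 + 1 = 22
Each subnet has 1024 addresses
  101.145.80.0/22
  101.145.84.0/22
Subnets: 101.145.80.0/22, 101.145.84.0/22


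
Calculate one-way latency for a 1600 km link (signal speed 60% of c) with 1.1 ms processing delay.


Speed = 0.6 * 3e5 km/s = 180000 km/s
Propagation delay = 1600 / 180000 = 0.0089 s = 8.8889 ms
Processing delay = 1.1 ms
Total one-way latency = 9.9889 ms


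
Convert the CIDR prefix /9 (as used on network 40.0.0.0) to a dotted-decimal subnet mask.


/9 means 9 network bits, 23 host bits
Binary: 11111111100000000000000000000000
Mask: 255.128.0.0


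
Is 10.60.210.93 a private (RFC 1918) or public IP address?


RFC 1918 private ranges:
  10.0.0.0/8 (10.0.0.0 - 10.255.255.255)
  172.16.0.0/12 (172.16.0.0 - 172.31.255.255)
  192.168.0.0/16 (192.168.0.0 - 192.168.255.255)
Private (in 10.0.0.0/8)


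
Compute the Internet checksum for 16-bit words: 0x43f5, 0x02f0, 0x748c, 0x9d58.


Sum all words (with carry folding):
+ 0x43f5 = 0x43f5
+ 0x02f0 = 0x46e5
+ 0x748c = 0xbb71
+ 0x9d58 = 0x58ca
One's complement: ~0x58ca
Checksum = 0xa735


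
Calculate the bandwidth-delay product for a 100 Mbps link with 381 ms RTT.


BDP = bandwidth * RTT
= 100 Mbps * 381 ms
= 100 * 1e6 * 381 / 1000 bits
= 38100000 bits
= 4762500 bytes
= 4650.8789 KB
BDP = 38100000 bits (4762500 bytes)


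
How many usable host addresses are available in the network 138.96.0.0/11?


Host bits = 32 - 11 = 21
Total addresses = 2^21 = 2097152
Usable = total - 2 (network and broadcast)
Usable hosts: 2097150


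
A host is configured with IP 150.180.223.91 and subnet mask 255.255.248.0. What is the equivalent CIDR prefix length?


Binary: 11111111.11111111.11111000.00000000
Count leading 1s
Prefix: /21


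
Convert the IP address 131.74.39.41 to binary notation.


131 = 10000011
74 = 01001010
39 = 00100111
41 = 00101001
Binary: 10000011.01001010.00100111.00101001


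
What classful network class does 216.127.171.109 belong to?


First octet: 216
Binary: 11011000
110xxxxx -> Class C (192-223)
Class C, default mask 255.255.255.0 (/24)


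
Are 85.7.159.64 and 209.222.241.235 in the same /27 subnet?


Mask: 255.255.255.224
85.7.159.64 AND mask = 85.7.159.64
209.222.241.235 AND mask = 209.222.241.224
No, different subnets (85.7.159.64 vs 209.222.241.224)


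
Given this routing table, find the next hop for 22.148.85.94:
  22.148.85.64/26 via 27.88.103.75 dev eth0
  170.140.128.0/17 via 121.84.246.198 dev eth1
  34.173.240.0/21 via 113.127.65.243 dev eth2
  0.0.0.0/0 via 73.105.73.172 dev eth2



Longest prefix match for 22.148.85.94:
  /26 22.148.85.64: MATCH
  /17 170.140.128.0: no
  /21 34.173.240.0: no
  /0 0.0.0.0: MATCH
Selected: next-hop 27.88.103.75 via eth0 (matched /26)


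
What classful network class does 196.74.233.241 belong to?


First octet: 196
Binary: 11000100
110xxxxx -> Class C (192-223)
Class C, default mask 255.255.255.0 (/24)


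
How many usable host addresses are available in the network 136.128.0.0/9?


Host bits = 32 - 9 = 23
Total addresses = 2^23 = 8388608
Usable = total - 2 (network and broadcast)
Usable hosts: 8388606


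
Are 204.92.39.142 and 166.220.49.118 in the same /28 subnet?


Mask: 255.255.255.240
204.92.39.142 AND mask = 204.92.39.128
166.220.49.118 AND mask = 166.220.49.112
No, different subnets (204.92.39.128 vs 166.220.49.112)


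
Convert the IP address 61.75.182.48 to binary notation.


61 = 00111101
75 = 01001011
182 = 10110110
48 = 00110000
Binary: 00111101.01001011.10110110.00110000


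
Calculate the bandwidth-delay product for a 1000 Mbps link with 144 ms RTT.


BDP = bandwidth * RTT
= 1000 Mbps * 144 ms
= 1000 * 1e6 * 144 / 1000 bits
= 144000000 bits
= 18000000 bytes
= 17578.125 KB
BDP = 144000000 bits (18000000 bytes)


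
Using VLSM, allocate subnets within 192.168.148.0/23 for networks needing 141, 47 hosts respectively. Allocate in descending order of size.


141 hosts -> /24 (254 usable): 192.168.148.0/24
47 hosts -> /26 (62 usable): 192.168.149.0/26
Allocation: 192.168.148.0/24 (141 hosts, 254 usable); 192.168.149.0/26 (47 hosts, 62 usable)


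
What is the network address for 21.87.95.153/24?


IP:   00010101.01010111.01011111.10011001
Mask: 11111111.11111111.11111111.00000000
AND operation:
Net:  00010101.01010111.01011111.00000000
Network: 21.87.95.0/24


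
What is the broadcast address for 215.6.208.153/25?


Network: 215.6.208.128/25
Host bits = 7
Set all host bits to 1:
Broadcast: 215.6.208.255


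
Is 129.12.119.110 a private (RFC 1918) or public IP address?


RFC 1918 private ranges:
  10.0.0.0/8 (10.0.0.0 - 10.255.255.255)
  172.16.0.0/12 (172.16.0.0 - 172.31.255.255)
  192.168.0.0/16 (192.168.0.0 - 192.168.255.255)
Public (not in any RFC 1918 range)


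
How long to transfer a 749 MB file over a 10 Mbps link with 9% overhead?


Effective throughput = 10 * (1 - 9/100) = 9.1 Mbps
File size in Mb = 749 * 8 = 5992 Mb
Time = 5992 / 9.1
Time = 658.4615 seconds


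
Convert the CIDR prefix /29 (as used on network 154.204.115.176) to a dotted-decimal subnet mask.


/29 means 29 network bits, 3 host bits
Binary: 11111111111111111111111111111000
Mask: 255.255.255.248


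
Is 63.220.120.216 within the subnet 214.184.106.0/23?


Subnet network: 214.184.106.0
Test IP AND mask: 63.220.120.0
No, 63.220.120.216 is not in 214.184.106.0/23


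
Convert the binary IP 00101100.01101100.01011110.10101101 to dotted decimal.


00101100 = 44
01101100 = 108
01011110 = 94
10101101 = 173
IP: 44.108.94.173


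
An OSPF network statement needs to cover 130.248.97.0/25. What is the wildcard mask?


Subnet mask: 255.255.255.128
Wildcard = 255.255.255.255 - subnet mask
255 - 255 = 0
255 - 255 = 0
255 - 255 = 0
255 - 128 = 127
Wildcard: 0.0.0.127


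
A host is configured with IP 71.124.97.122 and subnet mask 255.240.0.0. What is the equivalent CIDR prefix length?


Binary: 11111111.11110000.00000000.00000000
Count leading 1s
Prefix: /12


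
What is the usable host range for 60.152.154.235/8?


Network: 60.0.0.0
Broadcast: 60.255.255.255
First usable = network + 1
Last usable = broadcast - 1
Range: 60.0.0.1 to 60.255.255.254


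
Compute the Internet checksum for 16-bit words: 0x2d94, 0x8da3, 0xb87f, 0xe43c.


Sum all words (with carry folding):
+ 0x2d94 = 0x2d94
+ 0x8da3 = 0xbb37
+ 0xb87f = 0x73b7
+ 0xe43c = 0x57f4
One's complement: ~0x57f4
Checksum = 0xa80b


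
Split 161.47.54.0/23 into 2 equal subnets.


New prefix = 23 + 1 = 24
Each subnet has 256 addresses
  161.47.54.0/24
  161.47.55.0/24
Subnets: 161.47.54.0/24, 161.47.55.0/24


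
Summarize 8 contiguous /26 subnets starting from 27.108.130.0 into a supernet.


Original prefix: /26
Number of subnets: 8 = 2^3
New prefix = 26 - 3 = 23
Supernet: 27.108.130.0/23


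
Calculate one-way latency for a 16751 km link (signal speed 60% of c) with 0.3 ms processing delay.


Speed = 0.6 * 3e5 km/s = 180000 km/s
Propagation delay = 16751 / 180000 = 0.0931 s = 93.0611 ms
Processing delay = 0.3 ms
Total one-way latency = 93.3611 ms


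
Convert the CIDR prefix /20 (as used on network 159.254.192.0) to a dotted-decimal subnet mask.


/20 means 20 network bits, 12 host bits
Binary: 11111111111111111111000000000000
Mask: 255.255.240.0


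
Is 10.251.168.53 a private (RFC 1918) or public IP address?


RFC 1918 private ranges:
  10.0.0.0/8 (10.0.0.0 - 10.255.255.255)
  172.16.0.0/12 (172.16.0.0 - 172.31.255.255)
  192.168.0.0/16 (192.168.0.0 - 192.168.255.255)
Private (in 10.0.0.0/8)


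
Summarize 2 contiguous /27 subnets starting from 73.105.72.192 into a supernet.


Original prefix: /27
Number of subnets: 2 = 2^1
New prefix = 27 - 1 = 26
Supernet: 73.105.72.192/26


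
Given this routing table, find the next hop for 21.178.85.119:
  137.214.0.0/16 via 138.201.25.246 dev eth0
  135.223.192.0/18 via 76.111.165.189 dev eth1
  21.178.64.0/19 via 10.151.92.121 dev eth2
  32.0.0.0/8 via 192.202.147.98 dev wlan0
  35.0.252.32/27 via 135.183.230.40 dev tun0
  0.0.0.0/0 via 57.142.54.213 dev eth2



Longest prefix match for 21.178.85.119:
  /16 137.214.0.0: no
  /18 135.223.192.0: no
  /19 21.178.64.0: MATCH
  /8 32.0.0.0: no
  /27 35.0.252.32: no
  /0 0.0.0.0: MATCH
Selected: next-hop 10.151.92.121 via eth2 (matched /19)


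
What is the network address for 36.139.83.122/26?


IP:   00100100.10001011.01010011.01111010
Mask: 11111111.11111111.11111111.11000000
AND operation:
Net:  00100100.10001011.01010011.01000000
Network: 36.139.83.64/26


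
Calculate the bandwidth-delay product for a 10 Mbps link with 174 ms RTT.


BDP = bandwidth * RTT
= 10 Mbps * 174 ms
= 10 * 1e6 * 174 / 1000 bits
= 1740000 bits
= 217500 bytes
= 212.4023 KB
BDP = 1740000 bits (217500 bytes)


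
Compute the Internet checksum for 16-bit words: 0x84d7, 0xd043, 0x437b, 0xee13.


Sum all words (with carry folding):
+ 0x84d7 = 0x84d7
+ 0xd043 = 0x551b
+ 0x437b = 0x9896
+ 0xee13 = 0x86aa
One's complement: ~0x86aa
Checksum = 0x7955


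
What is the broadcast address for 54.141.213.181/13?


Network: 54.136.0.0/13
Host bits = 19
Set all host bits to 1:
Broadcast: 54.143.255.255


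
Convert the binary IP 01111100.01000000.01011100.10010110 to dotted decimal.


01111100 = 124
01000000 = 64
01011100 = 92
10010110 = 150
IP: 124.64.92.150


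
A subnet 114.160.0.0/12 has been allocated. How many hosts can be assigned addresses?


Host bits = 32 - 12 = 20
Total addresses = 2^20 = 1048576
Usable = total - 2 (network and broadcast)
Usable hosts: 1048574


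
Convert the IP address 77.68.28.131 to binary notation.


77 = 01001101
68 = 01000100
28 = 00011100
131 = 10000011
Binary: 01001101.01000100.00011100.10000011


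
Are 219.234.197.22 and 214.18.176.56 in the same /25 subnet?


Mask: 255.255.255.128
219.234.197.22 AND mask = 219.234.197.0
214.18.176.56 AND mask = 214.18.176.0
No, different subnets (219.234.197.0 vs 214.18.176.0)


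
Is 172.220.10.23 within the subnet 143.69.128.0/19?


Subnet network: 143.69.128.0
Test IP AND mask: 172.220.0.0
No, 172.220.10.23 is not in 143.69.128.0/19


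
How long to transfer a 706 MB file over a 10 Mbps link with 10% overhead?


Effective throughput = 10 * (1 - 10/100) = 9 Mbps
File size in Mb = 706 * 8 = 5648 Mb
Time = 5648 / 9
Time = 627.5556 seconds


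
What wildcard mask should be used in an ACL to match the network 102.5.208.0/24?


Subnet mask: 255.255.255.0
Wildcard = 255.255.255.255 - subnet mask
255 - 255 = 0
255 - 255 = 0
255 - 255 = 0
255 - 0 = 255
Wildcard: 0.0.0.255


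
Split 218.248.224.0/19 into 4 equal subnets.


New prefix = 19 + 2 = 21
Each subnet has 2048 addresses
  218.248.224.0/21
  218.248.232.0/21
  218.248.240.0/21
  218.248.248.0/21
Subnets: 218.248.224.0/21, 218.248.232.0/21, 218.248.240.0/21, 218.248.248.0/21


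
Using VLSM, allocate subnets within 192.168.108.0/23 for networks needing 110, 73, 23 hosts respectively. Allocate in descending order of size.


110 hosts -> /25 (126 usable): 192.168.108.0/25
73 hosts -> /25 (126 usable): 192.168.108.128/25
23 hosts -> /27 (30 usable): 192.168.109.0/27
Allocation: 192.168.108.0/25 (110 hosts, 126 usable); 192.168.108.128/25 (73 hosts, 126 usable); 192.168.109.0/27 (23 hosts, 30 usable)


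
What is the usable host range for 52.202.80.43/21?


Network: 52.202.80.0
Broadcast: 52.202.87.255
First usable = network + 1
Last usable = broadcast - 1
Range: 52.202.80.1 to 52.202.87.254


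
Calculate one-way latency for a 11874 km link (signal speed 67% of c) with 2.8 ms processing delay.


Speed = 0.67 * 3e5 km/s = 201000 km/s
Propagation delay = 11874 / 201000 = 0.0591 s = 59.0746 ms
Processing delay = 2.8 ms
Total one-way latency = 61.8746 ms


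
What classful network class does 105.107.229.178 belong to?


First octet: 105
Binary: 01101001
0xxxxxxx -> Class A (1-126)
Class A, default mask 255.0.0.0 (/8)


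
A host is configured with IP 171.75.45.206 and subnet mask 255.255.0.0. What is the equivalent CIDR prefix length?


Binary: 11111111.11111111.00000000.00000000
Count leading 1s
Prefix: /16


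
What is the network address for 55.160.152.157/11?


IP:   00110111.10100000.10011000.10011101
Mask: 11111111.11100000.00000000.00000000
AND operation:
Net:  00110111.10100000.00000000.00000000
Network: 55.160.0.0/11


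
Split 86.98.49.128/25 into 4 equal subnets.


New prefix = 25 + 2 = 27
Each subnet has 32 addresses
  86.98.49.128/27
  86.98.49.160/27
  86.98.49.192/27
  86.98.49.224/27
Subnets: 86.98.49.128/27, 86.98.49.160/27, 86.98.49.192/27, 86.98.49.224/27


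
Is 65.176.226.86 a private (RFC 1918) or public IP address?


RFC 1918 private ranges:
  10.0.0.0/8 (10.0.0.0 - 10.255.255.255)
  172.16.0.0/12 (172.16.0.0 - 172.31.255.255)
  192.168.0.0/16 (192.168.0.0 - 192.168.255.255)
Public (not in any RFC 1918 range)


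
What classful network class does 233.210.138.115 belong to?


First octet: 233
Binary: 11101001
1110xxxx -> Class D (224-239)
Class D (multicast), default mask N/A


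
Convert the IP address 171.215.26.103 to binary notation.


171 = 10101011
215 = 11010111
26 = 00011010
103 = 01100111
Binary: 10101011.11010111.00011010.01100111


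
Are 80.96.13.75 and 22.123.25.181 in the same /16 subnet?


Mask: 255.255.0.0
80.96.13.75 AND mask = 80.96.0.0
22.123.25.181 AND mask = 22.123.0.0
No, different subnets (80.96.0.0 vs 22.123.0.0)


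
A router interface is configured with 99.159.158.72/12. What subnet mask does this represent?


/12 means 12 network bits, 20 host bits
Binary: 11111111111100000000000000000000
Mask: 255.240.0.0


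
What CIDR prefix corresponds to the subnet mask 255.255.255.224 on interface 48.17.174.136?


Binary: 11111111.11111111.11111111.11100000
Count leading 1s
Prefix: /27


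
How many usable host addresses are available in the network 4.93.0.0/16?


Host bits = 32 - 16 = 16
Total addresses = 2^16 = 65536
Usable = total - 2 (network and broadcast)
Usable hosts: 65534


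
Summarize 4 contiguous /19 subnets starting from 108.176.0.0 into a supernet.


Original prefix: /19
Number of subnets: 4 = 2^2
New prefix = 19 - 2 = 17
Supernet: 108.176.0.0/17


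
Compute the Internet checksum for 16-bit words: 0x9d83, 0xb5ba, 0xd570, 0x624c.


Sum all words (with carry folding):
+ 0x9d83 = 0x9d83
+ 0xb5ba = 0x533e
+ 0xd570 = 0x28af
+ 0x624c = 0x8afb
One's complement: ~0x8afb
Checksum = 0x7504


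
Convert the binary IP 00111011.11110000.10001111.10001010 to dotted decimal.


00111011 = 59
11110000 = 240
10001111 = 143
10001010 = 138
IP: 59.240.143.138


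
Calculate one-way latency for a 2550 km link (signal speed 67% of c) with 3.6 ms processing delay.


Speed = 0.67 * 3e5 km/s = 201000 km/s
Propagation delay = 2550 / 201000 = 0.0127 s = 12.6866 ms
Processing delay = 3.6 ms
Total one-way latency = 16.2866 ms


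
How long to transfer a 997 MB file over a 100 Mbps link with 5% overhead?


Effective throughput = 100 * (1 - 5/100) = 95 Mbps
File size in Mb = 997 * 8 = 7976 Mb
Time = 7976 / 95
Time = 83.9579 seconds


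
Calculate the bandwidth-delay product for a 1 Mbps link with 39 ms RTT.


BDP = bandwidth * RTT
= 1 Mbps * 39 ms
= 1 * 1e6 * 39 / 1000 bits
= 39000 bits
= 4875 bytes
= 4.7607 KB
BDP = 39000 bits (4875 bytes)


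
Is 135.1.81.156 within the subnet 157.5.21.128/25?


Subnet network: 157.5.21.128
Test IP AND mask: 135.1.81.128
No, 135.1.81.156 is not in 157.5.21.128/25


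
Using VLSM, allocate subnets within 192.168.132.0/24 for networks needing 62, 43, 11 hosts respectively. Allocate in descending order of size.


62 hosts -> /26 (62 usable): 192.168.132.0/26
43 hosts -> /26 (62 usable): 192.168.132.64/26
11 hosts -> /28 (14 usable): 192.168.132.128/28
Allocation: 192.168.132.0/26 (62 hosts, 62 usable); 192.168.132.64/26 (43 hosts, 62 usable); 192.168.132.128/28 (11 hosts, 14 usable)


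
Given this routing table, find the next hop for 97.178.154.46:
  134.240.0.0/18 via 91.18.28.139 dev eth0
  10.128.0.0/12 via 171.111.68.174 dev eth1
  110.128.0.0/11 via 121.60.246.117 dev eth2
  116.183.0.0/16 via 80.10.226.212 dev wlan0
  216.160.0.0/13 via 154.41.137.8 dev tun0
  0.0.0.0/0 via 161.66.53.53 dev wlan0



Longest prefix match for 97.178.154.46:
  /18 134.240.0.0: no
  /12 10.128.0.0: no
  /11 110.128.0.0: no
  /16 116.183.0.0: no
  /13 216.160.0.0: no
  /0 0.0.0.0: MATCH
Selected: next-hop 161.66.53.53 via wlan0 (matched /0)


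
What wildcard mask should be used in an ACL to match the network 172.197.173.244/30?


Subnet mask: 255.255.255.252
Wildcard = 255.255.255.255 - subnet mask
255 - 255 = 0
255 - 255 = 0
255 - 255 = 0
255 - 252 = 3
Wildcard: 0.0.0.3


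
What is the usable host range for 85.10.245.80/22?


Network: 85.10.244.0
Broadcast: 85.10.247.255
First usable = network + 1
Last usable = broadcast - 1
Range: 85.10.244.1 to 85.10.247.254


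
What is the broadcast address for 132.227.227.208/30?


Network: 132.227.227.208/30
Host bits = 2
Set all host bits to 1:
Broadcast: 132.227.227.211


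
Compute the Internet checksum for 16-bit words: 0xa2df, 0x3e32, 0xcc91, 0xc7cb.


Sum all words (with carry folding):
+ 0xa2df = 0xa2df
+ 0x3e32 = 0xe111
+ 0xcc91 = 0xada3
+ 0xc7cb = 0x756f
One's complement: ~0x756f
Checksum = 0x8a90


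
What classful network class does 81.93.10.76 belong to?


First octet: 81
Binary: 01010001
0xxxxxxx -> Class A (1-126)
Class A, default mask 255.0.0.0 (/8)


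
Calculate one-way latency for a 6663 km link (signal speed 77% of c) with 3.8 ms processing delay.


Speed = 0.77 * 3e5 km/s = 231000 km/s
Propagation delay = 6663 / 231000 = 0.0288 s = 28.8442 ms
Processing delay = 3.8 ms
Total one-way latency = 32.6442 ms


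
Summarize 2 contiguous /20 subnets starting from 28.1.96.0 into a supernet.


Original prefix: /20
Number of subnets: 2 = 2^1
New prefix = 20 - 1 = 19
Supernet: 28.1.96.0/19


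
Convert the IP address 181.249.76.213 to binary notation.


181 = 10110101
249 = 11111001
76 = 01001100
213 = 11010101
Binary: 10110101.11111001.01001100.11010101


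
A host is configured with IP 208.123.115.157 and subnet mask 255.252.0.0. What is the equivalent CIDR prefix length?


Binary: 11111111.11111100.00000000.00000000
Count leading 1s
Prefix: /14


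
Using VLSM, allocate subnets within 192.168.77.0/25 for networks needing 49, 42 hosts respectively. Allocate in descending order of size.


49 hosts -> /26 (62 usable): 192.168.77.0/26
42 hosts -> /26 (62 usable): 192.168.77.64/26
Allocation: 192.168.77.0/26 (49 hosts, 62 usable); 192.168.77.64/26 (42 hosts, 62 usable)


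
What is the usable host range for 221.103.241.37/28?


Network: 221.103.241.32
Broadcast: 221.103.241.47
First usable = network + 1
Last usable = broadcast - 1
Range: 221.103.241.33 to 221.103.241.46


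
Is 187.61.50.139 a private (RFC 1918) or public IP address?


RFC 1918 private ranges:
  10.0.0.0/8 (10.0.0.0 - 10.255.255.255)
  172.16.0.0/12 (172.16.0.0 - 172.31.255.255)
  192.168.0.0/16 (192.168.0.0 - 192.168.255.255)
Public (not in any RFC 1918 range)


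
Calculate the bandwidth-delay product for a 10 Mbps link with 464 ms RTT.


BDP = bandwidth * RTT
= 10 Mbps * 464 ms
= 10 * 1e6 * 464 / 1000 bits
= 4640000 bits
= 580000 bytes
= 566.4062 KB
BDP = 4640000 bits (580000 bytes)


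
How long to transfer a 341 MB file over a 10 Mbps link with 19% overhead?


Effective throughput = 10 * (1 - 19/100) = 8.1 Mbps
File size in Mb = 341 * 8 = 2728 Mb
Time = 2728 / 8.1
Time = 336.7901 seconds


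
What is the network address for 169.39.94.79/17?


IP:   10101001.00100111.01011110.01001111
Mask: 11111111.11111111.10000000.00000000
AND operation:
Net:  10101001.00100111.00000000.00000000
Network: 169.39.0.0/17


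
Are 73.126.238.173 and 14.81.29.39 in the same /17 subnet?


Mask: 255.255.128.0
73.126.238.173 AND mask = 73.126.128.0
14.81.29.39 AND mask = 14.81.0.0
No, different subnets (73.126.128.0 vs 14.81.0.0)


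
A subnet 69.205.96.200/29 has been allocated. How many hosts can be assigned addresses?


Host bits = 32 - 29 = 3
Total addresses = 2^3 = 8
Usable = total - 2 (network and broadcast)
Usable hosts: 6


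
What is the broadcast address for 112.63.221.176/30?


Network: 112.63.221.176/30
Host bits = 2
Set all host bits to 1:
Broadcast: 112.63.221.179


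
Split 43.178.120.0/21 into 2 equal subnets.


New prefix = 21 + 1 = 22
Each subnet has 1024 addresses
  43.178.120.0/22
  43.178.124.0/22
Subnets: 43.178.120.0/22, 43.178.124.0/22


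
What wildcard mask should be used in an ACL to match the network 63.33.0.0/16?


Subnet mask: 255.255.0.0
Wildcard = 255.255.255.255 - subnet mask
255 - 255 = 0
255 - 255 = 0
255 - 0 = 255
255 - 0 = 255
Wildcard: 0.0.255.255


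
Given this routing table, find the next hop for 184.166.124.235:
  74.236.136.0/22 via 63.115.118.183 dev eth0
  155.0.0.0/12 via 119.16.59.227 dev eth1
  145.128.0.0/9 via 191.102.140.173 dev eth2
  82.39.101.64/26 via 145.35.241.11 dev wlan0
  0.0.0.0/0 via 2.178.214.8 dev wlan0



Longest prefix match for 184.166.124.235:
  /22 74.236.136.0: no
  /12 155.0.0.0: no
  /9 145.128.0.0: no
  /26 82.39.101.64: no
  /0 0.0.0.0: MATCH
Selected: next-hop 2.178.214.8 via wlan0 (matched /0)


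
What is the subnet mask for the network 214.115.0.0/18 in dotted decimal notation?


/18 means 18 network bits, 14 host bits
Binary: 11111111111111111100000000000000
Mask: 255.255.192.0


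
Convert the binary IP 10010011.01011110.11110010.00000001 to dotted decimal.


10010011 = 147
01011110 = 94
11110010 = 242
00000001 = 1
IP: 147.94.242.1


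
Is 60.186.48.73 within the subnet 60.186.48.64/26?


Subnet network: 60.186.48.64
Test IP AND mask: 60.186.48.64
Yes, 60.186.48.73 is in 60.186.48.64/26


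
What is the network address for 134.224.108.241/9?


IP:   10000110.11100000.01101100.11110001
Mask: 11111111.10000000.00000000.00000000
AND operation:
Net:  10000110.10000000.00000000.00000000
Network: 134.128.0.0/9


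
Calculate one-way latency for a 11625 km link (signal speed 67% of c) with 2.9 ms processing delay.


Speed = 0.67 * 3e5 km/s = 201000 km/s
Propagation delay = 11625 / 201000 = 0.0578 s = 57.8358 ms
Processing delay = 2.9 ms
Total one-way latency = 60.7358 ms


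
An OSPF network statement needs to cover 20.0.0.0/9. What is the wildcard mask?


Subnet mask: 255.128.0.0
Wildcard = 255.255.255.255 - subnet mask
255 - 255 = 0
255 - 128 = 127
255 - 0 = 255
255 - 0 = 255
Wildcard: 0.127.255.255


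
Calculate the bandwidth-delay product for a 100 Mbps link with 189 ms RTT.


BDP = bandwidth * RTT
= 100 Mbps * 189 ms
= 100 * 1e6 * 189 / 1000 bits
= 18900000 bits
= 2362500 bytes
= 2307.1289 KB
BDP = 18900000 bits (2362500 bytes)


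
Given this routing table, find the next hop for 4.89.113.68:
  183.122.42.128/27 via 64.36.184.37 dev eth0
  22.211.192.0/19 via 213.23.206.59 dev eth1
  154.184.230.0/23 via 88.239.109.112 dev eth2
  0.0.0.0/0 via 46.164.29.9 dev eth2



Longest prefix match for 4.89.113.68:
  /27 183.122.42.128: no
  /19 22.211.192.0: no
  /23 154.184.230.0: no
  /0 0.0.0.0: MATCH
Selected: next-hop 46.164.29.9 via eth2 (matched /0)


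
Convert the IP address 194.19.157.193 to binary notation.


194 = 11000010
19 = 00010011
157 = 10011101
193 = 11000001
Binary: 11000010.00010011.10011101.11000001


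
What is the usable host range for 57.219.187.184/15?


Network: 57.218.0.0
Broadcast: 57.219.255.255
First usable = network + 1
Last usable = broadcast - 1
Range: 57.218.0.1 to 57.219.255.254


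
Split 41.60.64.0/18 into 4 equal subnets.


New prefix = 18 + 2 = 20
Each subnet has 4096 addresses
  41.60.64.0/20
  41.60.80.0/20
  41.60.96.0/20
  41.60.112.0/20
Subnets: 41.60.64.0/20, 41.60.80.0/20, 41.60.96.0/20, 41.60.112.0/20


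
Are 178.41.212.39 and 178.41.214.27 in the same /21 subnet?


Mask: 255.255.248.0
178.41.212.39 AND mask = 178.41.208.0
178.41.214.27 AND mask = 178.41.208.0
Yes, same subnet (178.41.208.0)


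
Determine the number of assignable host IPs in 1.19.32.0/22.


Host bits = 32 - 22 = 10
Total addresses = 2^10 = 1024
Usable = total - 2 (network and broadcast)
Usable hosts: 1022


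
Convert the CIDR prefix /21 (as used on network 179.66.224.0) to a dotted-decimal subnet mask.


/21 means 21 network bits, 11 host bits
Binary: 11111111111111111111100000000000
Mask: 255.255.248.0


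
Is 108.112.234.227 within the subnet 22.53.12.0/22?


Subnet network: 22.53.12.0
Test IP AND mask: 108.112.232.0
No, 108.112.234.227 is not in 22.53.12.0/22


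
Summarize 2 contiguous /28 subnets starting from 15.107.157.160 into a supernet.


Original prefix: /28
Number of subnets: 2 = 2^1
New prefix = 28 - 1 = 27
Supernet: 15.107.157.160/27


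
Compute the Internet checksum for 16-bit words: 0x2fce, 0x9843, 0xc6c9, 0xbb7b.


Sum all words (with carry folding):
+ 0x2fce = 0x2fce
+ 0x9843 = 0xc811
+ 0xc6c9 = 0x8edb
+ 0xbb7b = 0x4a57
One's complement: ~0x4a57
Checksum = 0xb5a8


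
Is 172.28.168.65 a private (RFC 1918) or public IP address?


RFC 1918 private ranges:
  10.0.0.0/8 (10.0.0.0 - 10.255.255.255)
  172.16.0.0/12 (172.16.0.0 - 172.31.255.255)
  192.168.0.0/16 (192.168.0.0 - 192.168.255.255)
Private (in 172.16.0.0/12)


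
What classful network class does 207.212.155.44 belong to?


First octet: 207
Binary: 11001111
110xxxxx -> Class C (192-223)
Class C, default mask 255.255.255.0 (/24)


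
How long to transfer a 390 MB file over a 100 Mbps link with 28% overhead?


Effective throughput = 100 * (1 - 28/100) = 72 Mbps
File size in Mb = 390 * 8 = 3120 Mb
Time = 3120 / 72
Time = 43.3333 seconds


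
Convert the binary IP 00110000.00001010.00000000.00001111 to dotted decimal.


00110000 = 48
00001010 = 10
00000000 = 0
00001111 = 15
IP: 48.10.0.15


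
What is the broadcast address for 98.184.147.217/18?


Network: 98.184.128.0/18
Host bits = 14
Set all host bits to 1:
Broadcast: 98.184.191.255


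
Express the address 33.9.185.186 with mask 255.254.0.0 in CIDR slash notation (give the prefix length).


Binary: 11111111.11111110.00000000.00000000
Count leading 1s
Prefix: /15


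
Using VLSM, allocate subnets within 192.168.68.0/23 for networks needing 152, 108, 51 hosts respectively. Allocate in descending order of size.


152 hosts -> /24 (254 usable): 192.168.68.0/24
108 hosts -> /25 (126 usable): 192.168.69.0/25
51 hosts -> /26 (62 usable): 192.168.69.128/26
Allocation: 192.168.68.0/24 (152 hosts, 254 usable); 192.168.69.0/25 (108 hosts, 126 usable); 192.168.69.128/26 (51 hosts, 62 usable)


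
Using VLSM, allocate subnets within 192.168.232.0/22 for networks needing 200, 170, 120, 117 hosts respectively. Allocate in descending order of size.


200 hosts -> /24 (254 usable): 192.168.232.0/24
170 hosts -> /24 (254 usable): 192.168.233.0/24
120 hosts -> /25 (126 usable): 192.168.234.0/25
117 hosts -> /25 (126 usable): 192.168.234.128/25
Allocation: 192.168.232.0/24 (200 hosts, 254 usable); 192.168.233.0/24 (170 hosts, 254 usable); 192.168.234.0/25 (120 hosts, 126 usable); 192.168.234.128/25 (117 hosts, 126 usable)


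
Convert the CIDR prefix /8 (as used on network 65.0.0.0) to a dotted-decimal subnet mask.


/8 means 8 network bits, 24 host bits
Binary: 11111111000000000000000000000000
Mask: 255.0.0.0


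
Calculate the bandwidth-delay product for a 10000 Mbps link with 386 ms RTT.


BDP = bandwidth * RTT
= 10000 Mbps * 386 ms
= 10000 * 1e6 * 386 / 1000 bits
= 3860000000 bits
= 482500000 bytes
= 471191.4062 KB
BDP = 3860000000 bits (482500000 bytes)


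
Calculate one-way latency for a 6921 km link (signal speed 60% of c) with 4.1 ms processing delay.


Speed = 0.6 * 3e5 km/s = 180000 km/s
Propagation delay = 6921 / 180000 = 0.0384 s = 38.45 ms
Processing delay = 4.1 ms
Total one-way latency = 42.55 ms


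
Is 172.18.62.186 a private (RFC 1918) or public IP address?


RFC 1918 private ranges:
  10.0.0.0/8 (10.0.0.0 - 10.255.255.255)
  172.16.0.0/12 (172.16.0.0 - 172.31.255.255)
  192.168.0.0/16 (192.168.0.0 - 192.168.255.255)
Private (in 172.16.0.0/12)


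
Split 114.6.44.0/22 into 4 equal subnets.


New prefix = 22 + 2 = 24
Each subnet has 256 addresses
  114.6.44.0/24
  114.6.45.0/24
  114.6.46.0/24
  114.6.47.0/24
Subnets: 114.6.44.0/24, 114.6.45.0/24, 114.6.46.0/24, 114.6.47.0/24


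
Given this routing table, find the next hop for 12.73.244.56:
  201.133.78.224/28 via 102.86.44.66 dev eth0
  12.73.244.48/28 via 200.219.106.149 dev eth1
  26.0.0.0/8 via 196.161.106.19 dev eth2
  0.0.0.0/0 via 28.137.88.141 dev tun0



Longest prefix match for 12.73.244.56:
  /28 201.133.78.224: no
  /28 12.73.244.48: MATCH
  /8 26.0.0.0: no
  /0 0.0.0.0: MATCH
Selected: next-hop 200.219.106.149 via eth1 (matched /28)


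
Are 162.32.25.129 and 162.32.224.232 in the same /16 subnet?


Mask: 255.255.0.0
162.32.25.129 AND mask = 162.32.0.0
162.32.224.232 AND mask = 162.32.0.0
Yes, same subnet (162.32.0.0)


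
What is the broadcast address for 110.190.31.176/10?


Network: 110.128.0.0/10
Host bits = 22
Set all host bits to 1:
Broadcast: 110.191.255.255


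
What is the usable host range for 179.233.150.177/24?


Network: 179.233.150.0
Broadcast: 179.233.150.255
First usable = network + 1
Last usable = broadcast - 1
Range: 179.233.150.1 to 179.233.150.254


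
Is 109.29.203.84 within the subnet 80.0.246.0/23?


Subnet network: 80.0.246.0
Test IP AND mask: 109.29.202.0
No, 109.29.203.84 is not in 80.0.246.0/23


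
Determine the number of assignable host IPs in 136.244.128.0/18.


Host bits = 32 - 18 = 14
Total addresses = 2^14 = 16384
Usable = total - 2 (network and broadcast)
Usable hosts: 16382


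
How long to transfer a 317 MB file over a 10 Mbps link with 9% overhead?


Effective throughput = 10 * (1 - 9/100) = 9.1 Mbps
File size in Mb = 317 * 8 = 2536 Mb
Time = 2536 / 9.1
Time = 278.6813 seconds


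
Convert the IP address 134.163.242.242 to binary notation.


134 = 10000110
163 = 10100011
242 = 11110010
242 = 11110010
Binary: 10000110.10100011.11110010.11110010


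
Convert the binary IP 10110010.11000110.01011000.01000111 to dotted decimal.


10110010 = 178
11000110 = 198
01011000 = 88
01000111 = 71
IP: 178.198.88.71


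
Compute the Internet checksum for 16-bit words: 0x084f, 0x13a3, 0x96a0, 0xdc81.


Sum all words (with carry folding):
+ 0x084f = 0x084f
+ 0x13a3 = 0x1bf2
+ 0x96a0 = 0xb292
+ 0xdc81 = 0x8f14
One's complement: ~0x8f14
Checksum = 0x70eb


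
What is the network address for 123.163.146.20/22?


IP:   01111011.10100011.10010010.00010100
Mask: 11111111.11111111.11111100.00000000
AND operation:
Net:  01111011.10100011.10010000.00000000
Network: 123.163.144.0/22


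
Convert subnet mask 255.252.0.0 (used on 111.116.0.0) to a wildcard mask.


Subnet mask: 255.252.0.0
Wildcard = 255.255.255.255 - subnet mask
255 - 255 = 0
255 - 252 = 3
255 - 0 = 255
255 - 0 = 255
Wildcard: 0.3.255.255


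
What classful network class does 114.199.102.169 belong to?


First octet: 114
Binary: 01110010
0xxxxxxx -> Class A (1-126)
Class A, default mask 255.0.0.0 (/8)


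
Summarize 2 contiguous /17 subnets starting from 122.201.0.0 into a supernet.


Original prefix: /17
Number of subnets: 2 = 2^1
New prefix = 17 - 1 = 16
Supernet: 122.201.0.0/16


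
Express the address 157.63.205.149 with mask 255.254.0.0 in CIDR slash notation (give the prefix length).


Binary: 11111111.11111110.00000000.00000000
Count leading 1s
Prefix: /15


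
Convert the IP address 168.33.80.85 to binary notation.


168 = 10101000
33 = 00100001
80 = 01010000
85 = 01010101
Binary: 10101000.00100001.01010000.01010101


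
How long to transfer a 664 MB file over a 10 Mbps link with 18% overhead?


Effective throughput = 10 * (1 - 18/100) = 8.2 Mbps
File size in Mb = 664 * 8 = 5312 Mb
Time = 5312 / 8.2
Time = 647.8049 seconds


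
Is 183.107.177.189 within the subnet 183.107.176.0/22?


Subnet network: 183.107.176.0
Test IP AND mask: 183.107.176.0
Yes, 183.107.177.189 is in 183.107.176.0/22


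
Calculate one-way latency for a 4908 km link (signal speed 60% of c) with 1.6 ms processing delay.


Speed = 0.6 * 3e5 km/s = 180000 km/s
Propagation delay = 4908 / 180000 = 0.0273 s = 27.2667 ms
Processing delay = 1.6 ms
Total one-way latency = 28.8667 ms


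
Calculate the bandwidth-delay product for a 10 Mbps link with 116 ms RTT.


BDP = bandwidth * RTT
= 10 Mbps * 116 ms
= 10 * 1e6 * 116 / 1000 bits
= 1160000 bits
= 145000 bytes
= 141.6016 KB
BDP = 1160000 bits (145000 bytes)


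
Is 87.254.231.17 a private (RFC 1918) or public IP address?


RFC 1918 private ranges:
  10.0.0.0/8 (10.0.0.0 - 10.255.255.255)
  172.16.0.0/12 (172.16.0.0 - 172.31.255.255)
  192.168.0.0/16 (192.168.0.0 - 192.168.255.255)
Public (not in any RFC 1918 range)


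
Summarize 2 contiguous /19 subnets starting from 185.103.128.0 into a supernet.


Original prefix: /19
Number of subnets: 2 = 2^1
New prefix = 19 - 1 = 18
Supernet: 185.103.128.0/18


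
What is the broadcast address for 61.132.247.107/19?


Network: 61.132.224.0/19
Host bits = 13
Set all host bits to 1:
Broadcast: 61.132.255.255


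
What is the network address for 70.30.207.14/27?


IP:   01000110.00011110.11001111.00001110
Mask: 11111111.11111111.11111111.11100000
AND operation:
Net:  01000110.00011110.11001111.00000000
Network: 70.30.207.0/27


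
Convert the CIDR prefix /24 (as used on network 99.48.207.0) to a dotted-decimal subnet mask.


/24 means 24 network bits, 8 host bits
Binary: 11111111111111111111111100000000
Mask: 255.255.255.0


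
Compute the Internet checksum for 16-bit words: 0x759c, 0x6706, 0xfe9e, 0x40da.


Sum all words (with carry folding):
+ 0x759c = 0x759c
+ 0x6706 = 0xdca2
+ 0xfe9e = 0xdb41
+ 0x40da = 0x1c1c
One's complement: ~0x1c1c
Checksum = 0xe3e3


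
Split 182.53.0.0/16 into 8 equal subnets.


New prefix = 16 + 3 = 19
Each subnet has 8192 addresses
  182.53.0.0/19
  182.53.32.0/19
  182.53.64.0/19
  182.53.96.0/19
  182.53.128.0/19
  182.53.160.0/19
  182.53.192.0/19
  182.53.224.0/19
Subnets: 182.53.0.0/19, 182.53.32.0/19, 182.53.64.0/19, 182.53.96.0/19, 182.53.128.0/19, 182.53.160.0/19, 182.53.192.0/19, 182.53.224.0/19


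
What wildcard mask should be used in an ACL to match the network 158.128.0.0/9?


Subnet mask: 255.128.0.0
Wildcard = 255.255.255.255 - subnet mask
255 - 255 = 0
255 - 128 = 127
255 - 0 = 255
255 - 0 = 255
Wildcard: 0.127.255.255


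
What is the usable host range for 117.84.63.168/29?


Network: 117.84.63.168
Broadcast: 117.84.63.175
First usable = network + 1
Last usable = broadcast - 1
Range: 117.84.63.169 to 117.84.63.174


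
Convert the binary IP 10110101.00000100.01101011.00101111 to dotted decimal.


10110101 = 181
00000100 = 4
01101011 = 107
00101111 = 47
IP: 181.4.107.47


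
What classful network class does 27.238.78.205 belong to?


First octet: 27
Binary: 00011011
0xxxxxxx -> Class A (1-126)
Class A, default mask 255.0.0.0 (/8)


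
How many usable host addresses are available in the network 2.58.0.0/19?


Host bits = 32 - 19 = 13
Total addresses = 2^13 = 8192
Usable = total - 2 (network and broadcast)
Usable hosts: 8190


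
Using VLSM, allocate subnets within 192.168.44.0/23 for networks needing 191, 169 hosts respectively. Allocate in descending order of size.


191 hosts -> /24 (254 usable): 192.168.44.0/24
169 hosts -> /24 (254 usable): 192.168.45.0/24
Allocation: 192.168.44.0/24 (191 hosts, 254 usable); 192.168.45.0/24 (169 hosts, 254 usable)


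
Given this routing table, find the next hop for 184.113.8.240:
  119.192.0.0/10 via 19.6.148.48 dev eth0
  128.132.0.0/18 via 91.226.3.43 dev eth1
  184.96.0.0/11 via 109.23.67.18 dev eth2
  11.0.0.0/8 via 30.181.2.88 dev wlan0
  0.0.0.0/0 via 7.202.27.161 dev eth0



Longest prefix match for 184.113.8.240:
  /10 119.192.0.0: no
  /18 128.132.0.0: no
  /11 184.96.0.0: MATCH
  /8 11.0.0.0: no
  /0 0.0.0.0: MATCH
Selected: next-hop 109.23.67.18 via eth2 (matched /11)


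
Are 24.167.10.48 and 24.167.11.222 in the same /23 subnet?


Mask: 255.255.254.0
24.167.10.48 AND mask = 24.167.10.0
24.167.11.222 AND mask = 24.167.10.0
Yes, same subnet (24.167.10.0)


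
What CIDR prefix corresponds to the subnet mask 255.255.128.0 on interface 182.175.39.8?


Binary: 11111111.11111111.10000000.00000000
Count leading 1s
Prefix: /17


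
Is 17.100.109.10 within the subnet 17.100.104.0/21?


Subnet network: 17.100.104.0
Test IP AND mask: 17.100.104.0
Yes, 17.100.109.10 is in 17.100.104.0/21


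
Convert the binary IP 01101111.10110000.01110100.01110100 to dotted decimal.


01101111 = 111
10110000 = 176
01110100 = 116
01110100 = 116
IP: 111.176.116.116


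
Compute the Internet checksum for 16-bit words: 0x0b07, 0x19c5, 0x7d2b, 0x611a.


Sum all words (with carry folding):
+ 0x0b07 = 0x0b07
+ 0x19c5 = 0x24cc
+ 0x7d2b = 0xa1f7
+ 0x611a = 0x0312
One's complement: ~0x0312
Checksum = 0xfced


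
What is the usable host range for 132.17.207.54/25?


Network: 132.17.207.0
Broadcast: 132.17.207.127
First usable = network + 1
Last usable = broadcast - 1
Range: 132.17.207.1 to 132.17.207.126


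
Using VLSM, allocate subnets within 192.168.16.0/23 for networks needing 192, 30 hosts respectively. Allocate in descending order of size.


192 hosts -> /24 (254 usable): 192.168.16.0/24
30 hosts -> /27 (30 usable): 192.168.17.0/27
Allocation: 192.168.16.0/24 (192 hosts, 254 usable); 192.168.17.0/27 (30 hosts, 30 usable)
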